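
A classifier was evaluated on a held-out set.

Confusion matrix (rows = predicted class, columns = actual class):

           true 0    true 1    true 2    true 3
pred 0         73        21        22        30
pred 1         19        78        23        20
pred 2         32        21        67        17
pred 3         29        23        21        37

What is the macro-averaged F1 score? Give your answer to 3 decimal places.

0.470

Per-class F1 score (2·TP/(2·TP+FP+FN)):
  0: TP=73, FP=21+22+30=73, FN=19+32+29=80 → 146/299 = 0.4883
  1: TP=78, FP=19+23+20=62, FN=21+21+23=65 → 156/283 = 0.5512
  2: TP=67, FP=32+21+17=70, FN=22+23+21=66 → 134/270 = 0.4963
  3: TP=37, FP=29+23+21=73, FN=30+20+17=67 → 74/214 = 0.3458
Macro-F1 score = mean = (0.4883 + 0.5512 + 0.4963 + 0.3458) / 4 = 0.470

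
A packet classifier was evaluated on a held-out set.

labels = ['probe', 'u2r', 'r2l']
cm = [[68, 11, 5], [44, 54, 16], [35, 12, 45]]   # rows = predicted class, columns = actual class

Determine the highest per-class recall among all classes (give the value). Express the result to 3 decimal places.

Per-class recall (TP/(TP+FN)):
  probe: TP=68, FN=44+35=79 → 68/147 = 0.4626
  u2r: TP=54, FN=11+12=23 → 54/77 = 0.7013
  r2l: TP=45, FN=5+16=21 → 45/66 = 0.6818
Highest is class 'u2r' with recall = 0.701.

0.701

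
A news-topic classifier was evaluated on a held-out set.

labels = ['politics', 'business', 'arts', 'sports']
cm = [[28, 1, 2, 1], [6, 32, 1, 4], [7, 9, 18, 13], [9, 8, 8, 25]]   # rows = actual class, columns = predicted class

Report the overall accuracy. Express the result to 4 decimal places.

Accuracy = trace / total = (28+32+18+25=103) / 172 = 103/172 = 0.5988

0.5988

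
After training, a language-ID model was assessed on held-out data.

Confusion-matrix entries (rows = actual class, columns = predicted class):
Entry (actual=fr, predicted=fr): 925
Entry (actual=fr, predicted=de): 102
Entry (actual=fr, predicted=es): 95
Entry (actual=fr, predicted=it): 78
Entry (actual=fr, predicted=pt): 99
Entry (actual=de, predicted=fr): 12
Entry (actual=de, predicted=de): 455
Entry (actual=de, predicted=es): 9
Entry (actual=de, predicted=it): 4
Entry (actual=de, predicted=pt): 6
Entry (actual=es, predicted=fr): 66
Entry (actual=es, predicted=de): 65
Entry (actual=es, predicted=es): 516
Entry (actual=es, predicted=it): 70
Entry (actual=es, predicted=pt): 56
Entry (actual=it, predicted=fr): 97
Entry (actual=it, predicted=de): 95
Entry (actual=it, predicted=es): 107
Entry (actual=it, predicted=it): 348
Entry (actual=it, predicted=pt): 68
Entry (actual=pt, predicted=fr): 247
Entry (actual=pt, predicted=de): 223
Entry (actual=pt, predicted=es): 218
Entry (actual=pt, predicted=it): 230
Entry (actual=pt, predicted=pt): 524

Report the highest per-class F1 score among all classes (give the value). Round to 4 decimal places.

Per-class F1 score (2·TP/(2·TP+FP+FN)):
  fr: TP=925, FP=12+66+97+247=422, FN=102+95+78+99=374 → 1850/2646 = 0.69917
  de: TP=455, FP=102+65+95+223=485, FN=12+9+4+6=31 → 910/1426 = 0.63815
  es: TP=516, FP=95+9+107+218=429, FN=66+65+70+56=257 → 1032/1718 = 0.60070
  it: TP=348, FP=78+4+70+230=382, FN=97+95+107+68=367 → 696/1445 = 0.48166
  pt: TP=524, FP=99+6+56+68=229, FN=247+223+218+230=918 → 1048/2195 = 0.47745
Highest is class 'fr' with F1 score = 0.6992.

0.6992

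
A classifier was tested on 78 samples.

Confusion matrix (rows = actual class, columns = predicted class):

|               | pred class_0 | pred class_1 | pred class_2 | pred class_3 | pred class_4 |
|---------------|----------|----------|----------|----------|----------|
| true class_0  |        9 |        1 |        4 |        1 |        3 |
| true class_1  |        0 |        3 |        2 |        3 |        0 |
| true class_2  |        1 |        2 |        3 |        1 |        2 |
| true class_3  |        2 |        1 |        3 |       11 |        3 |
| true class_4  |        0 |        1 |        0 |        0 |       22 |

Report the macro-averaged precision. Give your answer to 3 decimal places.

0.559

Per-class precision (TP/(TP+FP)):
  class_0: TP=9, FP=0+1+2+0=3 → 9/12 = 0.7500
  class_1: TP=3, FP=1+2+1+1=5 → 3/8 = 0.3750
  class_2: TP=3, FP=4+2+3+0=9 → 3/12 = 0.2500
  class_3: TP=11, FP=1+3+1+0=5 → 11/16 = 0.6875
  class_4: TP=22, FP=3+0+2+3=8 → 22/30 = 0.7333
Macro-precision = mean = (0.7500 + 0.3750 + 0.2500 + 0.6875 + 0.7333) / 5 = 0.559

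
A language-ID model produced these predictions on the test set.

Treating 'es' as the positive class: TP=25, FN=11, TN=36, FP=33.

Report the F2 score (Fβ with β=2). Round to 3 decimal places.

0.619

Fβ = (1+β²)·TP / ((1+β²)·TP + β²·FN + FP), with β²=4
= 5·25 / (5·25 + 4·11 + 33) = 0.619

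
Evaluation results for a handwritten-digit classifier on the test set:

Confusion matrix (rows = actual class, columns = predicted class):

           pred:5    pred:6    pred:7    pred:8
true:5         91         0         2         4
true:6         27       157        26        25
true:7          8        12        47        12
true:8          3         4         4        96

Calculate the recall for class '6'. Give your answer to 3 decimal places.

0.668

recall = TP/(TP+FN).
6: TP=157, FN=27+26+25=78 → 157/235 = 0.6681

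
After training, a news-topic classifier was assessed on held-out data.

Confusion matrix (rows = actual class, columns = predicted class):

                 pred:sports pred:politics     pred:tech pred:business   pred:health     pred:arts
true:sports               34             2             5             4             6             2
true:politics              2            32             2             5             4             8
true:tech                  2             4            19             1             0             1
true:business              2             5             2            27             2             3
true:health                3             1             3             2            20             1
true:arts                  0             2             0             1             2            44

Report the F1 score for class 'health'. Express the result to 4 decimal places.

0.6250

Take TP from the diagonal, FP from the rest of the 'health' prediction marginal, FN from the rest of the 'health' actual marginal.
F1 score = 2·TP/(2·TP+FP+FN).
health: TP=20, FP=6+4+0+2+2=14, FN=3+1+3+2+1=10 → 40/64 = 0.62500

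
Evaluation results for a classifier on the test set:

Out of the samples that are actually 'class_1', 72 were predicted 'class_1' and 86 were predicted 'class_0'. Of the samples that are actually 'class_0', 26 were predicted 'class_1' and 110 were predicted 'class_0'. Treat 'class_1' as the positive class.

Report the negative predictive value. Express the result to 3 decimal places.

0.561

NPV = TN/(TN+FN) = 110/(110+86) = 0.561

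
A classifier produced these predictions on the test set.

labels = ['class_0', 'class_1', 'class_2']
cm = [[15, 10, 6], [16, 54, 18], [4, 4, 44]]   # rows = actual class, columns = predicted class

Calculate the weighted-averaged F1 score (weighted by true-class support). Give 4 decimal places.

Per-class F1 score (2·TP/(2·TP+FP+FN)):
  class_0: TP=15, FP=16+4=20, FN=10+6=16 → 30/66 = 0.45455
  class_1: TP=54, FP=10+4=14, FN=16+18=34 → 108/156 = 0.69231
  class_2: TP=44, FP=6+18=24, FN=4+4=8 → 88/120 = 0.73333
Weighted-F1 score = Σ (supportᵢ/N)·F1 scoreᵢ with N=171: (31/171)·0.45455 + (88/171)·0.69231 + (52/171)·0.73333 = 0.6617

0.6617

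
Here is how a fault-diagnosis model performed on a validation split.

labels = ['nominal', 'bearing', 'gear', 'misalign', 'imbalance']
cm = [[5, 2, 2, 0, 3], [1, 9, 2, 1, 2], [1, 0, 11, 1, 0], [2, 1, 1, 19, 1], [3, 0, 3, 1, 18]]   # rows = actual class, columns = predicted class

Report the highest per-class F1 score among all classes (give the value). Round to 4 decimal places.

0.8261

Per-class F1 score (2·TP/(2·TP+FP+FN)):
  nominal: TP=5, FP=1+1+2+3=7, FN=2+2+0+3=7 → 10/24 = 0.41667
  bearing: TP=9, FP=2+0+1+0=3, FN=1+2+1+2=6 → 18/27 = 0.66667
  gear: TP=11, FP=2+2+1+3=8, FN=1+0+1+0=2 → 22/32 = 0.68750
  misalign: TP=19, FP=0+1+1+1=3, FN=2+1+1+1=5 → 38/46 = 0.82609
  imbalance: TP=18, FP=3+2+0+1=6, FN=3+0+3+1=7 → 36/49 = 0.73469
Highest is class 'misalign' with F1 score = 0.8261.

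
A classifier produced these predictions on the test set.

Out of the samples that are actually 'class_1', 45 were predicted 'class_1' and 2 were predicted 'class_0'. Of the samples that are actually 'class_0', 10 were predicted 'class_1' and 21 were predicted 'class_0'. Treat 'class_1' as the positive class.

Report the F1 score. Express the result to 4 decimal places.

0.8824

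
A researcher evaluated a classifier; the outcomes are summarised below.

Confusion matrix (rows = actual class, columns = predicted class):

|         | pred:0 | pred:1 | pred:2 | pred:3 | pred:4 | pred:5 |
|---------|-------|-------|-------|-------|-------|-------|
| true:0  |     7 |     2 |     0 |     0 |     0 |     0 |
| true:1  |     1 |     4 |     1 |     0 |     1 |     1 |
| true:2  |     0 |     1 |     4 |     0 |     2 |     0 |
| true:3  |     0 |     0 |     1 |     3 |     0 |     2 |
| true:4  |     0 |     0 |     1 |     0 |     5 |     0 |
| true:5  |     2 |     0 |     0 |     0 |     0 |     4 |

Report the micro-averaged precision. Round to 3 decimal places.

0.643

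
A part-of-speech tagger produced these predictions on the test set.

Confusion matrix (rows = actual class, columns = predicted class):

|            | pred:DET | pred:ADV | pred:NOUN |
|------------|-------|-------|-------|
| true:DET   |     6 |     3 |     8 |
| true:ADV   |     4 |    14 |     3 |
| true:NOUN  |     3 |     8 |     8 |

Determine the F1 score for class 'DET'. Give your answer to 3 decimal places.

0.400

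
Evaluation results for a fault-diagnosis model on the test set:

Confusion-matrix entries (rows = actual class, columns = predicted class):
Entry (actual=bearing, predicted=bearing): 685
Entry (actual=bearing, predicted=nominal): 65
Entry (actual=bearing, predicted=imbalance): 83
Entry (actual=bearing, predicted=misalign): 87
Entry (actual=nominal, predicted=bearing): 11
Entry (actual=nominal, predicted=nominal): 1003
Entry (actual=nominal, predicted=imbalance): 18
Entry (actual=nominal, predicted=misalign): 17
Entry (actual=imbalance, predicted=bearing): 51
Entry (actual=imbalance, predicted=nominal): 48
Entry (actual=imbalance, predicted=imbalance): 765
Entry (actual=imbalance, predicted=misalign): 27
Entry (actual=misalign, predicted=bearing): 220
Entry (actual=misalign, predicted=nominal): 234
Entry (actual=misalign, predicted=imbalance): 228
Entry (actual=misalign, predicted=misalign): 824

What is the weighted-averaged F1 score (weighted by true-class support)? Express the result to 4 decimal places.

Per-class F1 score (2·TP/(2·TP+FP+FN)):
  bearing: TP=685, FP=11+51+220=282, FN=65+83+87=235 → 1370/1887 = 0.72602
  nominal: TP=1003, FP=65+48+234=347, FN=11+18+17=46 → 2006/2399 = 0.83618
  imbalance: TP=765, FP=83+18+228=329, FN=51+48+27=126 → 1530/1985 = 0.77078
  misalign: TP=824, FP=87+17+27=131, FN=220+234+228=682 → 1648/2461 = 0.66965
Weighted-F1 score = Σ (supportᵢ/N)·F1 scoreᵢ with N=4366: (920/4366)·0.72602 + (1049/4366)·0.83618 + (891/4366)·0.77078 + (1506/4366)·0.66965 = 0.7422

0.7422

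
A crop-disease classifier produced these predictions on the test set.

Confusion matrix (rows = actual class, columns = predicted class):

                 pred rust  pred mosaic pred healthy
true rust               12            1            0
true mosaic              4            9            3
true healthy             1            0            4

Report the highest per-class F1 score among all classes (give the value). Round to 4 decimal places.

0.8000

Per-class F1 score (2·TP/(2·TP+FP+FN)):
  rust: TP=12, FP=4+1=5, FN=1+0=1 → 24/30 = 0.80000
  mosaic: TP=9, FP=1+0=1, FN=4+3=7 → 18/26 = 0.69231
  healthy: TP=4, FP=0+3=3, FN=1+0=1 → 8/12 = 0.66667
Highest is class 'rust' with F1 score = 0.8000.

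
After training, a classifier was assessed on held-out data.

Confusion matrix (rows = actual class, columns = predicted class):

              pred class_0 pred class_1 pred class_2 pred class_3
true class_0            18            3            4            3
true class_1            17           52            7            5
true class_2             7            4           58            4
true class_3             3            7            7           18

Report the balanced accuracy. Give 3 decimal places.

0.648

Balanced accuracy = mean of per-class recall.
  class_0: recall = 18/28 = 0.6429
  class_1: recall = 52/81 = 0.6420
  class_2: recall = 58/73 = 0.7945
  class_3: recall = 18/35 = 0.5143
Mean = (0.6429 + 0.6420 + 0.7945 + 0.5143) / 4 = 0.648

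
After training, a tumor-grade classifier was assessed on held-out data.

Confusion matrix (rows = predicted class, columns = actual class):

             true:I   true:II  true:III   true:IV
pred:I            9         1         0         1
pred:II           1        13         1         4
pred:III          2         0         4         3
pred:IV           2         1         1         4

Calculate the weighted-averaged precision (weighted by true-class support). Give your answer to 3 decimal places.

Per-class precision (TP/(TP+FP)):
  I: TP=9, FP=1+0+1=2 → 9/11 = 0.8182
  II: TP=13, FP=1+1+4=6 → 13/19 = 0.6842
  III: TP=4, FP=2+0+3=5 → 4/9 = 0.4444
  IV: TP=4, FP=2+1+1=4 → 4/8 = 0.5000
Weighted-precision = Σ (supportᵢ/N)·precisionᵢ with N=47: (14/47)·0.8182 + (15/47)·0.6842 + (6/47)·0.4444 + (12/47)·0.5000 = 0.646

0.646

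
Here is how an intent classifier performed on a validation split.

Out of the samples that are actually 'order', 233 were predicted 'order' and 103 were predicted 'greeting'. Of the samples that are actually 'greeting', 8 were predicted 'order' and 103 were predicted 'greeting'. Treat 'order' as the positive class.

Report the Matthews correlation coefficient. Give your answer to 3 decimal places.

0.539

MCC = (TP·TN − FP·FN) / √((TP+FP)(TP+FN)(TN+FP)(TN+FN))
Numerator = 233·103 − 8·103 = 23175
Denominator = √(241·336·111·206) = √1851597216 = 43030.1896
MCC = 23175 / 43030.1896 = 0.539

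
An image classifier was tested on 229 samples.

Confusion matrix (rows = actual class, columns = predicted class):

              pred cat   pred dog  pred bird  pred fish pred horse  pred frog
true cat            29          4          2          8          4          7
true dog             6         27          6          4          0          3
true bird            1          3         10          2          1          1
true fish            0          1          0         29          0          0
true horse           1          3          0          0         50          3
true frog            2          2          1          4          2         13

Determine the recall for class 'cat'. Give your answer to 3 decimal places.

Take TP from the diagonal, FP from the rest of the 'cat' prediction marginal, FN from the rest of the 'cat' actual marginal.
recall = TP/(TP+FN).
cat: TP=29, FN=4+2+8+4+7=25 → 29/54 = 0.5370

0.537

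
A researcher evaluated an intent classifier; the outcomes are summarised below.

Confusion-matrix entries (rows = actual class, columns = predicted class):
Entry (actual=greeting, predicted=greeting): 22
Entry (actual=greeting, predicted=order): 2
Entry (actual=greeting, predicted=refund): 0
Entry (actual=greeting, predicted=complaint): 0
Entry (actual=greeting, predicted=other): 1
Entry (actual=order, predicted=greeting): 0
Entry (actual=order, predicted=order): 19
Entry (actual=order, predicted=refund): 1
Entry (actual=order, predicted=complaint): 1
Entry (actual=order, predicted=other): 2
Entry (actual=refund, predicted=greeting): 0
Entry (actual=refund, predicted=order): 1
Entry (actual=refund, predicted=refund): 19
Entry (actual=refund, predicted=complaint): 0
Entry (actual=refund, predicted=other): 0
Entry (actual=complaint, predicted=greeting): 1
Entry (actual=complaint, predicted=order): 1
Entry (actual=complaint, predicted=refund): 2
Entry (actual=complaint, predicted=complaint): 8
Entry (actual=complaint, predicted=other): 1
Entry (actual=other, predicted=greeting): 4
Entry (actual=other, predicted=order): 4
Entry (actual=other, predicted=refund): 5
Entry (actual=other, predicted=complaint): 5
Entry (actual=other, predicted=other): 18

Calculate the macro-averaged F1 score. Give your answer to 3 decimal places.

Per-class F1 score (2·TP/(2·TP+FP+FN)):
  greeting: TP=22, FP=0+0+1+4=5, FN=2+0+0+1=3 → 44/52 = 0.8462
  order: TP=19, FP=2+1+1+4=8, FN=0+1+1+2=4 → 38/50 = 0.7600
  refund: TP=19, FP=0+1+2+5=8, FN=0+1+0+0=1 → 38/47 = 0.8085
  complaint: TP=8, FP=0+1+0+5=6, FN=1+1+2+1=5 → 16/27 = 0.5926
  other: TP=18, FP=1+2+0+1=4, FN=4+4+5+5=18 → 36/58 = 0.6207
Macro-F1 score = mean = (0.8462 + 0.7600 + 0.8085 + 0.5926 + 0.6207) / 5 = 0.726

0.726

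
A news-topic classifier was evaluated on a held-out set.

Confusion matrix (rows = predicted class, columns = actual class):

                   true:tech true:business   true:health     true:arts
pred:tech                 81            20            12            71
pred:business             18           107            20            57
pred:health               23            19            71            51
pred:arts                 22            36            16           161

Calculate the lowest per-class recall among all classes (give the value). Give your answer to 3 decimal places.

0.474

Per-class recall (TP/(TP+FN)):
  tech: TP=81, FN=18+23+22=63 → 81/144 = 0.5625
  business: TP=107, FN=20+19+36=75 → 107/182 = 0.5879
  health: TP=71, FN=12+20+16=48 → 71/119 = 0.5966
  arts: TP=161, FN=71+57+51=179 → 161/340 = 0.4735
Lowest is class 'arts' with recall = 0.474.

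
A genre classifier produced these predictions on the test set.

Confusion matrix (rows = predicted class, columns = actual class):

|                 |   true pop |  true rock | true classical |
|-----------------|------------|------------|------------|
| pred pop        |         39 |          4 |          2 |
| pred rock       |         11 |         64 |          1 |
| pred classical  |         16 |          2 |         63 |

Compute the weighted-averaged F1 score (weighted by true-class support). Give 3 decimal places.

Per-class F1 score (2·TP/(2·TP+FP+FN)):
  pop: TP=39, FP=4+2=6, FN=11+16=27 → 78/111 = 0.7027
  rock: TP=64, FP=11+1=12, FN=4+2=6 → 128/146 = 0.8767
  classical: TP=63, FP=16+2=18, FN=2+1=3 → 126/147 = 0.8571
Weighted-F1 score = Σ (supportᵢ/N)·F1 scoreᵢ with N=202: (66/202)·0.7027 + (70/202)·0.8767 + (66/202)·0.8571 = 0.813

0.813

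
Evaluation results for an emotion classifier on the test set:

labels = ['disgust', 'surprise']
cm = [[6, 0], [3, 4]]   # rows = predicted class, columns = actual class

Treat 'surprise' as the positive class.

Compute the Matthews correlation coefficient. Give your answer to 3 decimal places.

0.617

MCC = (TP·TN − FP·FN) / √((TP+FP)(TP+FN)(TN+FP)(TN+FN))
Numerator = 4·6 − 3·0 = 24
Denominator = √(7·4·9·6) = √1512 = 38.8844
MCC = 24 / 38.8844 = 0.617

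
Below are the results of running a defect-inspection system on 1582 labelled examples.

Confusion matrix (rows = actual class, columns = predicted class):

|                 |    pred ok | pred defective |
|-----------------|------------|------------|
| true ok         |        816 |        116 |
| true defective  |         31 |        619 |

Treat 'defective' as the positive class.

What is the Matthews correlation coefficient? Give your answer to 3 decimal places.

MCC = (TP·TN − FP·FN) / √((TP+FP)(TP+FN)(TN+FP)(TN+FN))
Numerator = 619·816 − 116·31 = 501508
Denominator = √(735·650·932·847) = √377137761000 = 614115.4297
MCC = 501508 / 614115.4297 = 0.817

0.817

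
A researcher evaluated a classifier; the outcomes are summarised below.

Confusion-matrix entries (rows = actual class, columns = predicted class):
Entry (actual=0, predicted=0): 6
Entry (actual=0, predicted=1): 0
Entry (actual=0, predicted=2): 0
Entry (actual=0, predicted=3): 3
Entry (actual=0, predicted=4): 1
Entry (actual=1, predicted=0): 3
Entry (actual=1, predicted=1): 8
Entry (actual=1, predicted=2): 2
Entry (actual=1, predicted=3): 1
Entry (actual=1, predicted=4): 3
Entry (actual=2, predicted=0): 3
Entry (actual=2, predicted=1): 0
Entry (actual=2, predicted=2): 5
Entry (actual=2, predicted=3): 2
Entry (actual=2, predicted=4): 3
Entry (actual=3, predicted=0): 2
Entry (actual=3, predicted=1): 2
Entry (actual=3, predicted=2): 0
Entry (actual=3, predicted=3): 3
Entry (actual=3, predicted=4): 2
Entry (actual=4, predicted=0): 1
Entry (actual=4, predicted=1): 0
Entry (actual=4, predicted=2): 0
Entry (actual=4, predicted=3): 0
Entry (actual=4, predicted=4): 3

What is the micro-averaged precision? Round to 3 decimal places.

Micro-averaging pools counts across classes: ΣTP=25, ΣFP=28, ΣFN=28.
Micro-precision = TP/(TP+FP) on pooled counts = 0.472 (equals overall accuracy in single-label multiclass).

0.472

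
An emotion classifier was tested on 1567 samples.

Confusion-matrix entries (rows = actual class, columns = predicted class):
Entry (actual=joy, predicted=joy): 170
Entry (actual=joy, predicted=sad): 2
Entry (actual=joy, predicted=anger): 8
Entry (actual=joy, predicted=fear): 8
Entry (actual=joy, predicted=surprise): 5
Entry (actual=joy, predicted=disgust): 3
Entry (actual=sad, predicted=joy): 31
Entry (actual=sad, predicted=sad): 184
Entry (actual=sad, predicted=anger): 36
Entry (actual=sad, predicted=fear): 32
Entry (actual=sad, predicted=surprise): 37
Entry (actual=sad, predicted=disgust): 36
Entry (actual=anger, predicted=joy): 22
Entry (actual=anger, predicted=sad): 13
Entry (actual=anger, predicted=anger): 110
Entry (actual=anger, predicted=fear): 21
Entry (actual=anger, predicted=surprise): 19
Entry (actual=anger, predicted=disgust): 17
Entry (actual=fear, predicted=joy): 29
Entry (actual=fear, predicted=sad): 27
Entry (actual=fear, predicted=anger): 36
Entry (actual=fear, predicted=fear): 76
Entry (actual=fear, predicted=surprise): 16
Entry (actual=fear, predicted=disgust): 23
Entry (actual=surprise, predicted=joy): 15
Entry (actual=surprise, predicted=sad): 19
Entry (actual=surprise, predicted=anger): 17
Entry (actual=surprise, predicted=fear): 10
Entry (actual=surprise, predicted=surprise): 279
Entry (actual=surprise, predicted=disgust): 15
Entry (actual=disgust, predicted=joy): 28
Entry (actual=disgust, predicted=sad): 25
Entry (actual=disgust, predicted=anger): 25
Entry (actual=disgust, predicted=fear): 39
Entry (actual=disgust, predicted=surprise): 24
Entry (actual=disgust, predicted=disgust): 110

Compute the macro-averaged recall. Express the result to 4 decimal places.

Per-class recall (TP/(TP+FN)):
  joy: TP=170, FN=2+8+8+5+3=26 → 170/196 = 0.86735
  sad: TP=184, FN=31+36+32+37+36=172 → 184/356 = 0.51685
  anger: TP=110, FN=22+13+21+19+17=92 → 110/202 = 0.54455
  fear: TP=76, FN=29+27+36+16+23=131 → 76/207 = 0.36715
  surprise: TP=279, FN=15+19+17+10+15=76 → 279/355 = 0.78592
  disgust: TP=110, FN=28+25+25+39+24=141 → 110/251 = 0.43825
Macro-recall = mean = (0.86735 + 0.51685 + 0.54455 + 0.36715 + 0.78592 + 0.43825) / 6 = 0.5867

0.5867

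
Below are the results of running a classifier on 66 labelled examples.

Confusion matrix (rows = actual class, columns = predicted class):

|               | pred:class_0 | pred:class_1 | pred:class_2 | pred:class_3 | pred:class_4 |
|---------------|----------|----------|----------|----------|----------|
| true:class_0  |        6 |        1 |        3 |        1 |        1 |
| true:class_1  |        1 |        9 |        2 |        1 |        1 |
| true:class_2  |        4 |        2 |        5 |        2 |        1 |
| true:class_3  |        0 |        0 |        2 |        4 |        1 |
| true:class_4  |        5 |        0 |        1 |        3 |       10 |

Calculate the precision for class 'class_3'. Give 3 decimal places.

0.364

Treat 'class_3' as positive and all other classes as negative.
precision = TP/(TP+FP).
class_3: TP=4, FP=1+1+2+3=7 → 4/11 = 0.3636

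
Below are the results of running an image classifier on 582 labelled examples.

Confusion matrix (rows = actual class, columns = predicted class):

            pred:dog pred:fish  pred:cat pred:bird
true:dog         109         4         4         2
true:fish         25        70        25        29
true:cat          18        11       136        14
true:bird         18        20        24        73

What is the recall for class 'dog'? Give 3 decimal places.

Treat 'dog' as positive and all other classes as negative.
recall = TP/(TP+FN).
dog: TP=109, FN=4+4+2=10 → 109/119 = 0.9160

0.916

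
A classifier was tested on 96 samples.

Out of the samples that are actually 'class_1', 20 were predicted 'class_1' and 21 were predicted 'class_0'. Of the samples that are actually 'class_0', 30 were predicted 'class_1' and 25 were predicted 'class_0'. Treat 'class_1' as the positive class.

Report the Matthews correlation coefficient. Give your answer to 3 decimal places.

-0.057

MCC = (TP·TN − FP·FN) / √((TP+FP)(TP+FN)(TN+FP)(TN+FN))
Numerator = 20·25 − 30·21 = -130
Denominator = √(50·41·55·46) = √5186500 = 2277.3889
MCC = -130 / 2277.3889 = -0.057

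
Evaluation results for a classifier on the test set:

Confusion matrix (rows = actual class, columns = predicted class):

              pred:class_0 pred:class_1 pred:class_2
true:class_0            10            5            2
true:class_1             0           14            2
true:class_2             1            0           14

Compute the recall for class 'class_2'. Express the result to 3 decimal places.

Take TP from the diagonal, FP from the rest of the 'class_2' prediction marginal, FN from the rest of the 'class_2' actual marginal.
recall = TP/(TP+FN).
class_2: TP=14, FN=1+0=1 → 14/15 = 0.9333

0.933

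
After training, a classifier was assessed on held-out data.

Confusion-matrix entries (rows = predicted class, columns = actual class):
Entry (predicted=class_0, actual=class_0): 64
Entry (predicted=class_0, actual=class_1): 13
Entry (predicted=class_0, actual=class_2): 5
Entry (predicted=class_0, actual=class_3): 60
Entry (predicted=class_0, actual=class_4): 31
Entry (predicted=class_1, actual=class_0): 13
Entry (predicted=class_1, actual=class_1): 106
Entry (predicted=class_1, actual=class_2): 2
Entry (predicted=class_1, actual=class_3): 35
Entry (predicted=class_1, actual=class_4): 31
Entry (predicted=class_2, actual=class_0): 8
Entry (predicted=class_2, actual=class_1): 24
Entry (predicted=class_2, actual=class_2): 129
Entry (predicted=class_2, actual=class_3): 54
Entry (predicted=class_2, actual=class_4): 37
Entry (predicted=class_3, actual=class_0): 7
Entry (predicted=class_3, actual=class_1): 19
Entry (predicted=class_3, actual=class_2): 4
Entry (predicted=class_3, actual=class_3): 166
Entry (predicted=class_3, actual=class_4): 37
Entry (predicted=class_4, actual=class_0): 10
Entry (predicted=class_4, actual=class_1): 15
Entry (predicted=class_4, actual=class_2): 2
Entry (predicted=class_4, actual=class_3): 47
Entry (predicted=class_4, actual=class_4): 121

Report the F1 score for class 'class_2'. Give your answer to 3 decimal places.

0.655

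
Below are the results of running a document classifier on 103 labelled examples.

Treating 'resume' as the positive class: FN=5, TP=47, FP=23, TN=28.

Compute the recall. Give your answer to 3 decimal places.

0.904

Recall = TP/(TP+FN) = 47/(47+5) = 47/52 = 0.904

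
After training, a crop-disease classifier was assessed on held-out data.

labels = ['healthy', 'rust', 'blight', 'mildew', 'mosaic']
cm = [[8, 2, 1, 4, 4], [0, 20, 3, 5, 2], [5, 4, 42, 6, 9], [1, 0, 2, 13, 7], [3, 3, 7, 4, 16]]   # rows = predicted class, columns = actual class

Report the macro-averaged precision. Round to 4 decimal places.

Per-class precision (TP/(TP+FP)):
  healthy: TP=8, FP=2+1+4+4=11 → 8/19 = 0.42105
  rust: TP=20, FP=0+3+5+2=10 → 20/30 = 0.66667
  blight: TP=42, FP=5+4+6+9=24 → 42/66 = 0.63636
  mildew: TP=13, FP=1+0+2+7=10 → 13/23 = 0.56522
  mosaic: TP=16, FP=3+3+7+4=17 → 16/33 = 0.48485
Macro-precision = mean = (0.42105 + 0.66667 + 0.63636 + 0.56522 + 0.48485) / 5 = 0.5548

0.5548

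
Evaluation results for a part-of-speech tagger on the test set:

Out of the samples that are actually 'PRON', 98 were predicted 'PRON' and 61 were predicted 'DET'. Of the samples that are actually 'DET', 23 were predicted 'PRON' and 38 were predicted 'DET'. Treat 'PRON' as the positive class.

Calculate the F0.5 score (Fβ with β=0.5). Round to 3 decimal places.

0.762

Fβ = (1+β²)·TP / ((1+β²)·TP + β²·FN + FP), with β²=1/4
= 1.25·98 / (1.25·98 + 0.25·61 + 23) = 0.762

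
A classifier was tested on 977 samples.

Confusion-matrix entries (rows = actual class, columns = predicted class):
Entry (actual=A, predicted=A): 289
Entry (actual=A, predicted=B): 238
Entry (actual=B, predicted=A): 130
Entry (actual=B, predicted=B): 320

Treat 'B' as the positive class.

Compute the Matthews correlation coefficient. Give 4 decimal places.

MCC = (TP·TN − FP·FN) / √((TP+FP)(TP+FN)(TN+FP)(TN+FN))
Numerator = 320·289 − 238·130 = 61540
Denominator = √(558·450·527·419) = √55446144300 = 235470.0497
MCC = 61540 / 235470.0497 = 0.2613

0.2613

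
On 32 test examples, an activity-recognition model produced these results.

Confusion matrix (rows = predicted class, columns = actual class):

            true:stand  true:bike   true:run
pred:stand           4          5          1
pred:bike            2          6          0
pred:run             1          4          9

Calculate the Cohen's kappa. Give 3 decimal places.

Observed agreement pₒ = trace/N = 19/32 = 0.5938
Expected agreement pₑ = Σ (rowᵢ·colᵢ)/N² = (7·10 + 15·8 + 10·14)/32² = 0.3223
κ = (pₒ − pₑ)/(1 − pₑ) = (0.5938 − 0.3223)/(1 − 0.3223) = 0.401

0.401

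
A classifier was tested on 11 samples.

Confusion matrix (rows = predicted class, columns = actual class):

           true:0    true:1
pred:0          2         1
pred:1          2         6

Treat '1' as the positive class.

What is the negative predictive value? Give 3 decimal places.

0.667

NPV = TN/(TN+FN) = 2/(2+1) = 0.667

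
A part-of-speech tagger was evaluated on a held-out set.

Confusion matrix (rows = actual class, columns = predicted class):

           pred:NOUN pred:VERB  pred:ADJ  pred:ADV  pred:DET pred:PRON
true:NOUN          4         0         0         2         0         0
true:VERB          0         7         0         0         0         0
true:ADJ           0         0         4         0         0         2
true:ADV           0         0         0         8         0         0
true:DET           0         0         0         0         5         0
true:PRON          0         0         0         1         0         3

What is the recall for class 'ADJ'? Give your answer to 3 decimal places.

One-vs-rest for 'ADJ': TP = diagonal; FP = other classes predicted 'ADJ'; FN = 'ADJ' predicted as other.
recall = TP/(TP+FN).
ADJ: TP=4, FN=0+0+0+0+2=2 → 4/6 = 0.6667

0.667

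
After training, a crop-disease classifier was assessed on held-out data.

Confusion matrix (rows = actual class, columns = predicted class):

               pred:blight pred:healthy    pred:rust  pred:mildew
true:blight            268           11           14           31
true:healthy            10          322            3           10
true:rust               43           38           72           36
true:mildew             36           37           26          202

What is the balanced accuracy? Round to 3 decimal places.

Balanced accuracy = mean of per-class recall.
  blight: recall = 268/324 = 0.8272
  healthy: recall = 322/345 = 0.9333
  rust: recall = 72/189 = 0.3810
  mildew: recall = 202/301 = 0.6711
Mean = (0.8272 + 0.9333 + 0.3810 + 0.6711) / 4 = 0.703

0.703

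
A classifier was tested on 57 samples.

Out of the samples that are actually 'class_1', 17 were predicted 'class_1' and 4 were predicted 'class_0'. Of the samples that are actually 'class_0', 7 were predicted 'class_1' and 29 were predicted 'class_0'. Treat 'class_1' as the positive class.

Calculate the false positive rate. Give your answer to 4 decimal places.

0.1944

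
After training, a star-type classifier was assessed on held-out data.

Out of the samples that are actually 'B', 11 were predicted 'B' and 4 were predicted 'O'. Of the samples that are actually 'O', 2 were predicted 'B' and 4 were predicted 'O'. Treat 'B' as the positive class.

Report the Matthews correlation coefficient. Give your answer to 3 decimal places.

0.372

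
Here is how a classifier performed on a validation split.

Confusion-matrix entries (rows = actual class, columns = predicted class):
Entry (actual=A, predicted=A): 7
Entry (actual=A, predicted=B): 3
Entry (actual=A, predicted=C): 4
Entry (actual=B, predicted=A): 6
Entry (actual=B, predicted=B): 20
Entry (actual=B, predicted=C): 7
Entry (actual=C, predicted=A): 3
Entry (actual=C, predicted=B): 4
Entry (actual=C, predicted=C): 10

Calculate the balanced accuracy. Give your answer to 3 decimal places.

Balanced accuracy = mean of per-class recall.
  A: recall = 7/14 = 0.5000
  B: recall = 20/33 = 0.6061
  C: recall = 10/17 = 0.5882
Mean = (0.5000 + 0.6061 + 0.5882) / 3 = 0.565

0.565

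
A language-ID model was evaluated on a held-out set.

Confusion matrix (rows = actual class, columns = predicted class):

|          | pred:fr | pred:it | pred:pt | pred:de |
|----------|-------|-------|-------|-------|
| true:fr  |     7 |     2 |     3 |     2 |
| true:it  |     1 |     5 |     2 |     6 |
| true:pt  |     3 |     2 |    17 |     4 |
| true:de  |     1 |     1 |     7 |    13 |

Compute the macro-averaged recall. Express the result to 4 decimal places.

0.5255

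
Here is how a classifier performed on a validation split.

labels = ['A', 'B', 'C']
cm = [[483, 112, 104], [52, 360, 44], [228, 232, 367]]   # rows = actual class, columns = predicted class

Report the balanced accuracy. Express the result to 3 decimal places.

0.641

Balanced accuracy = mean of per-class recall.
  A: recall = 483/699 = 0.6910
  B: recall = 360/456 = 0.7895
  C: recall = 367/827 = 0.4438
Mean = (0.6910 + 0.7895 + 0.4438) / 3 = 0.641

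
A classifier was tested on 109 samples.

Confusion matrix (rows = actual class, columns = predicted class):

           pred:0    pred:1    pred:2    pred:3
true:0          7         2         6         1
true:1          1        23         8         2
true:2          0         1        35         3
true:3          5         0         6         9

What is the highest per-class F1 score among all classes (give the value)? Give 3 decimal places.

Per-class F1 score (2·TP/(2·TP+FP+FN)):
  0: TP=7, FP=1+0+5=6, FN=2+6+1=9 → 14/29 = 0.4828
  1: TP=23, FP=2+1+0=3, FN=1+8+2=11 → 46/60 = 0.7667
  2: TP=35, FP=6+8+6=20, FN=0+1+3=4 → 70/94 = 0.7447
  3: TP=9, FP=1+2+3=6, FN=5+0+6=11 → 18/35 = 0.5143
Highest is class '1' with F1 score = 0.767.

0.767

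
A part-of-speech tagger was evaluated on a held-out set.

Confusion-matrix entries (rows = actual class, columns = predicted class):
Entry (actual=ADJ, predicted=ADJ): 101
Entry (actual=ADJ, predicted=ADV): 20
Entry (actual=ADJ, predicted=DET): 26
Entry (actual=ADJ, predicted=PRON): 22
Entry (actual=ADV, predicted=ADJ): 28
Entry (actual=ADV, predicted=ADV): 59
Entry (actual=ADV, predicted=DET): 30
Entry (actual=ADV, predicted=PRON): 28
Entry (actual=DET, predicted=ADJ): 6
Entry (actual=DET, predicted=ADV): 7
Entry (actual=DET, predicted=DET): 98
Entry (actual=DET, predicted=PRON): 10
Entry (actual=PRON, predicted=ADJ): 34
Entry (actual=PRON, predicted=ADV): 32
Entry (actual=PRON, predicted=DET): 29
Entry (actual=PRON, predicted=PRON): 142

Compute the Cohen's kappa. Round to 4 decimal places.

0.4558

Observed agreement pₒ = trace/N = 400/672 = 0.59524
Expected agreement pₑ = Σ (rowᵢ·colᵢ)/N² = (169·169 + 145·118 + 121·183 + 237·202)/672² = 0.25618
κ = (pₒ − pₑ)/(1 − pₑ) = (0.59524 − 0.25618)/(1 − 0.25618) = 0.4558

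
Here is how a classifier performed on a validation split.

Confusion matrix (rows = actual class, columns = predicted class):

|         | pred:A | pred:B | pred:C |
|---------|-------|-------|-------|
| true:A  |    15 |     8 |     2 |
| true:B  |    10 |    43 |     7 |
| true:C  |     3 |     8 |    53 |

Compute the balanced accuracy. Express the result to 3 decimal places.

Balanced accuracy = mean of per-class recall.
  A: recall = 15/25 = 0.6000
  B: recall = 43/60 = 0.7167
  C: recall = 53/64 = 0.8281
Mean = (0.6000 + 0.7167 + 0.8281) / 3 = 0.715

0.715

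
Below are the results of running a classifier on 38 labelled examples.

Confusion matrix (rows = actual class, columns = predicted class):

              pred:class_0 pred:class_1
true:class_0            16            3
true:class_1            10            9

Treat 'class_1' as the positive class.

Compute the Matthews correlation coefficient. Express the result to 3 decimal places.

MCC = (TP·TN − FP·FN) / √((TP+FP)(TP+FN)(TN+FP)(TN+FN))
Numerator = 9·16 − 3·10 = 114
Denominator = √(12·19·19·26) = √112632 = 335.6069
MCC = 114 / 335.6069 = 0.340

0.340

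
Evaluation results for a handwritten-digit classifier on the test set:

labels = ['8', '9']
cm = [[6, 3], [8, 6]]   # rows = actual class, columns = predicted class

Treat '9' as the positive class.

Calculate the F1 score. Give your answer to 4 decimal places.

Precision = TP/(TP+FP) = 6/9 = 0.6667
Recall = TP/(TP+FN) = 6/14 = 0.4286
F1 = 2·TP/(2·TP+FP+FN) = 12/23 = 0.5217

0.5217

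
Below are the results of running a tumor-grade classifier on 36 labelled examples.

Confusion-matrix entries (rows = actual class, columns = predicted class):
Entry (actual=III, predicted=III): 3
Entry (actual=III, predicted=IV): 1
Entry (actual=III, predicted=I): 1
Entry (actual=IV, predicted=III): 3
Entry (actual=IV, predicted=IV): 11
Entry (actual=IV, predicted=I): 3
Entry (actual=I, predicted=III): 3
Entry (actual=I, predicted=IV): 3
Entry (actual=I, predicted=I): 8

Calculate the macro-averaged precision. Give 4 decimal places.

Per-class precision (TP/(TP+FP)):
  III: TP=3, FP=3+3=6 → 3/9 = 0.33333
  IV: TP=11, FP=1+3=4 → 11/15 = 0.73333
  I: TP=8, FP=1+3=4 → 8/12 = 0.66667
Macro-precision = mean = (0.33333 + 0.73333 + 0.66667) / 3 = 0.5778

0.5778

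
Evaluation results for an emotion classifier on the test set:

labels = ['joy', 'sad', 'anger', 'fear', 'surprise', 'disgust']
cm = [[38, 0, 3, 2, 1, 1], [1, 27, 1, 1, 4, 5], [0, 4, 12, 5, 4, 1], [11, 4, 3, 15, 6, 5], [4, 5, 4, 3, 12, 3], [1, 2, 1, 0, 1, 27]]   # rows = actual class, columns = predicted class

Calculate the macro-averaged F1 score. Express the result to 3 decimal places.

0.579

Per-class F1 score (2·TP/(2·TP+FP+FN)):
  joy: TP=38, FP=1+0+11+4+1=17, FN=0+3+2+1+1=7 → 76/100 = 0.7600
  sad: TP=27, FP=0+4+4+5+2=15, FN=1+1+1+4+5=12 → 54/81 = 0.6667
  anger: TP=12, FP=3+1+3+4+1=12, FN=0+4+5+4+1=14 → 24/50 = 0.4800
  fear: TP=15, FP=2+1+5+3+0=11, FN=11+4+3+6+5=29 → 30/70 = 0.4286
  surprise: TP=12, FP=1+4+4+6+1=16, FN=4+5+4+3+3=19 → 24/59 = 0.4068
  disgust: TP=27, FP=1+5+1+5+3=15, FN=1+2+1+0+1=5 → 54/74 = 0.7297
Macro-F1 score = mean = (0.7600 + 0.6667 + 0.4800 + 0.4286 + 0.4068 + 0.7297) / 6 = 0.579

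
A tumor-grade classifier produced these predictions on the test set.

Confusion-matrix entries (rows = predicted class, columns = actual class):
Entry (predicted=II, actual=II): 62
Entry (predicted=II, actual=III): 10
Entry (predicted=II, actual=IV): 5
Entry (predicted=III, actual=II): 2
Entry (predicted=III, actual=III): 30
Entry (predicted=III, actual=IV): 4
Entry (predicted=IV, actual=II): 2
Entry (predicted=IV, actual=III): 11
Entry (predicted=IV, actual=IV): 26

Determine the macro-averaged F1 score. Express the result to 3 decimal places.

0.753

Per-class F1 score (2·TP/(2·TP+FP+FN)):
  II: TP=62, FP=10+5=15, FN=2+2=4 → 124/143 = 0.8671
  III: TP=30, FP=2+4=6, FN=10+11=21 → 60/87 = 0.6897
  IV: TP=26, FP=2+11=13, FN=5+4=9 → 52/74 = 0.7027
Macro-F1 score = mean = (0.8671 + 0.6897 + 0.7027) / 3 = 0.753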